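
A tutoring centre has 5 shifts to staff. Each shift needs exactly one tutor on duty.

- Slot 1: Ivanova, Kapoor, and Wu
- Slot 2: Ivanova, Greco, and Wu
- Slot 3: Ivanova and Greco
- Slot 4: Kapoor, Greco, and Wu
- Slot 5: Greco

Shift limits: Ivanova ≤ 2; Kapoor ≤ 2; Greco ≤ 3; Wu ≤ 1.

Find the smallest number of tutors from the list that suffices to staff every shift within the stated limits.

2

5 slots to fill and no one can take more than 3, so at least ⌈5/3⌉ = 2 tutors are needed.
Ivanova and Greco alone can cover everything: Slot 1→Ivanova, Slot 2→Ivanova, Slot 3→Greco, Slot 4→Greco, Slot 5→Greco.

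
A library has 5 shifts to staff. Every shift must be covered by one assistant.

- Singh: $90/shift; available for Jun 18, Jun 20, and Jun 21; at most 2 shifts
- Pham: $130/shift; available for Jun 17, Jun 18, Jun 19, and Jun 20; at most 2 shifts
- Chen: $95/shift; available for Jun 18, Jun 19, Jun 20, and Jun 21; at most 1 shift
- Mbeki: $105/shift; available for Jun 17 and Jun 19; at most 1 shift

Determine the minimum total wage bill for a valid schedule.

Picking the cheapest available assistant for each shift independently would cost $470, but that ignores the shift limits.
An optimal schedule: Jun 17→Mbeki, Jun 18→Singh, Jun 19→Chen, Jun 20→Pham, Jun 21→Singh.
Total: 105 + 90 + 95 + 130 + 90 = $510.

$510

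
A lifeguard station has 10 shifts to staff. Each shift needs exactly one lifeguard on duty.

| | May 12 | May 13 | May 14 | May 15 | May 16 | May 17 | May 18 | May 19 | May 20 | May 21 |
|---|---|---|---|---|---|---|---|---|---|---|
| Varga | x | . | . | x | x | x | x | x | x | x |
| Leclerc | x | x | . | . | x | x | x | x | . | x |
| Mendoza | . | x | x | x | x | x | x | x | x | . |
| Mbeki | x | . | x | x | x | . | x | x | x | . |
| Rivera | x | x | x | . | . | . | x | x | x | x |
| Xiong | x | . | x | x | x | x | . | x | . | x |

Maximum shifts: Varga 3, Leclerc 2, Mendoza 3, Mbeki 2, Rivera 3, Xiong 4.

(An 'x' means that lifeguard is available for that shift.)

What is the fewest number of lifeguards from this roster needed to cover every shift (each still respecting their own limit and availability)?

10 slots to fill and no one can take more than 4, so at least ⌈10/4⌉ = 3 lifeguards are needed.
Varga, Mendoza, and Xiong alone can cover everything: May 12→Varga, May 13→Mendoza, May 14→Mendoza, May 15→Mendoza, May 16→Xiong, May 17→Xiong, May 18→Varga, May 19→Xiong, May 20→Varga, May 21→Xiong.

3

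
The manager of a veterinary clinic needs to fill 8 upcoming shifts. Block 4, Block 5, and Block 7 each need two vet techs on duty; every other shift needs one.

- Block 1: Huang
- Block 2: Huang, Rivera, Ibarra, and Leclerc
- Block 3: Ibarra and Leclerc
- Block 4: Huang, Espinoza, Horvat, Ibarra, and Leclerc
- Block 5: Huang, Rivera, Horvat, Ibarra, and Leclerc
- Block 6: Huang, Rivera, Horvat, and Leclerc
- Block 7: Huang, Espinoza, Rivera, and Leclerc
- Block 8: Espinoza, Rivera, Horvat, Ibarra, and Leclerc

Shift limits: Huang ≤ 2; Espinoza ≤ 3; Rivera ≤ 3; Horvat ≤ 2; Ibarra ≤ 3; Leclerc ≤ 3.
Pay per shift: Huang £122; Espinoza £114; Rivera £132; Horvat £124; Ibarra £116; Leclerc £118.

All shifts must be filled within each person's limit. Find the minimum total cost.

Block 1 can only be covered by Huang, so that assignment is forced.
Picking the cheapest available vet tech for each shift independently would cost £1282, but that ignores the shift limits.
An optimal schedule: Block 1→Huang, Block 2→Ibarra, Block 3→Ibarra, Block 4→Espinoza+Ibarra, Block 5→Leclerc+Huang, Block 6→Leclerc, Block 7→Espinoza+Leclerc, Block 8→Espinoza.
Total: 122 + 116 + 116 + 114 + 116 + 118 + 122 + 118 + 114 + 118 + 114 = £1288.

£1288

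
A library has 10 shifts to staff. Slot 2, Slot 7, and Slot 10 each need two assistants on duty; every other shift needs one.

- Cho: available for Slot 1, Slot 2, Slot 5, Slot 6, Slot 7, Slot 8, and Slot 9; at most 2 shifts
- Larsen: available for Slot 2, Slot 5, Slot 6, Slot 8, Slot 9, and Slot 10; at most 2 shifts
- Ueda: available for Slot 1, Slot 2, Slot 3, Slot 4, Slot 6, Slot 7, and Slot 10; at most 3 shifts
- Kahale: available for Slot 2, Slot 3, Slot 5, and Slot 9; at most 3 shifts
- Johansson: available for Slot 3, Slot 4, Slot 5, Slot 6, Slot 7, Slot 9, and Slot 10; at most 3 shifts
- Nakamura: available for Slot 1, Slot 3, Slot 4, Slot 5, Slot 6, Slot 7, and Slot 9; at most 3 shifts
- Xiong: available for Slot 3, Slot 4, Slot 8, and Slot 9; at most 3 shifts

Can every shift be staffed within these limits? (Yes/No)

One valid schedule: Slot 1→Cho, Slot 2→Larsen+Kahale, Slot 3→Ueda, Slot 4→Ueda, Slot 5→Kahale, Slot 6→Johansson, Slot 7→Johansson+Nakamura, Slot 8→Cho, Slot 9→Kahale, Slot 10→Larsen+Ueda.
Loads: Cho 2/2, Larsen 2/2, Ueda 3/3, Kahale 3/3, Johansson 2/3, Nakamura 1/3, Xiong 0/3 — all within limits.

Yes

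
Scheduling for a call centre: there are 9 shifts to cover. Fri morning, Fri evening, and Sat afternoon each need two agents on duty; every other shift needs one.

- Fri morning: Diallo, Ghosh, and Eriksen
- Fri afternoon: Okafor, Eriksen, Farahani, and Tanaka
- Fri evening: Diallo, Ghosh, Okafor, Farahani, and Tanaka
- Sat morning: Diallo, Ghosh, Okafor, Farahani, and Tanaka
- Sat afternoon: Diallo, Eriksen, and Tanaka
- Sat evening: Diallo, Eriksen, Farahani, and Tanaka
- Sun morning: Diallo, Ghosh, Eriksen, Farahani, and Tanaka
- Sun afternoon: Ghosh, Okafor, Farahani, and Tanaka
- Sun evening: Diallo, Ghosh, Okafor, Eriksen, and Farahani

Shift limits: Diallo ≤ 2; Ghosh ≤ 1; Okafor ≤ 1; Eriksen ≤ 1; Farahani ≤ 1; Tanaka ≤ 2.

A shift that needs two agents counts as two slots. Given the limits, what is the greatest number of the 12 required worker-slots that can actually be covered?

8

Total capacity across all agents is 2+1+1+1+1+2 = 8, and 12 slots are needed, so at most 8 can be filled.
An assignment achieving 8: Fri morning→Diallo+Ghosh, Fri afternoon→Okafor, Fri evening→Tanaka, Sat afternoon→Diallo+Eriksen, Sat evening→Farahani, Sun afternoon→Tanaka.
Loads: Diallo 2/2, Ghosh 1/1, Okafor 1/1, Eriksen 1/1, Farahani 1/1, Tanaka 2/2.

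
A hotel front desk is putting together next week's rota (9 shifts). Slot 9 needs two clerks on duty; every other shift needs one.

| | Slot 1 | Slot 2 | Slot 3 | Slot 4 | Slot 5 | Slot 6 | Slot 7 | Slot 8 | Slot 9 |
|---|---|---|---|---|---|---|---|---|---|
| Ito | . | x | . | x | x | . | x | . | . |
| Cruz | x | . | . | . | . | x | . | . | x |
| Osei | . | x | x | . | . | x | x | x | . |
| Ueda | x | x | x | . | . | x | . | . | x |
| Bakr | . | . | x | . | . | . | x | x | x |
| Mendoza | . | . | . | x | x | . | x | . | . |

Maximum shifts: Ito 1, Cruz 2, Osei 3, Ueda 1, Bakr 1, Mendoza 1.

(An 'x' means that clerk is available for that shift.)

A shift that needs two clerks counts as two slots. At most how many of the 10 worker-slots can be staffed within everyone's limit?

Total capacity across all clerks is 1+2+3+1+1+1 = 9, and 10 slots are needed, so at most 9 can be filled.
An assignment achieving 9: Slot 1→Cruz, Slot 2→Osei, Slot 3→Osei, Slot 4→Ito, Slot 5→Mendoza, Slot 6→Cruz, Slot 8→Osei, Slot 9→Ueda+Bakr.
Loads: Ito 1/1, Cruz 2/2, Osei 3/3, Ueda 1/1, Bakr 1/1, Mendoza 1/1.

9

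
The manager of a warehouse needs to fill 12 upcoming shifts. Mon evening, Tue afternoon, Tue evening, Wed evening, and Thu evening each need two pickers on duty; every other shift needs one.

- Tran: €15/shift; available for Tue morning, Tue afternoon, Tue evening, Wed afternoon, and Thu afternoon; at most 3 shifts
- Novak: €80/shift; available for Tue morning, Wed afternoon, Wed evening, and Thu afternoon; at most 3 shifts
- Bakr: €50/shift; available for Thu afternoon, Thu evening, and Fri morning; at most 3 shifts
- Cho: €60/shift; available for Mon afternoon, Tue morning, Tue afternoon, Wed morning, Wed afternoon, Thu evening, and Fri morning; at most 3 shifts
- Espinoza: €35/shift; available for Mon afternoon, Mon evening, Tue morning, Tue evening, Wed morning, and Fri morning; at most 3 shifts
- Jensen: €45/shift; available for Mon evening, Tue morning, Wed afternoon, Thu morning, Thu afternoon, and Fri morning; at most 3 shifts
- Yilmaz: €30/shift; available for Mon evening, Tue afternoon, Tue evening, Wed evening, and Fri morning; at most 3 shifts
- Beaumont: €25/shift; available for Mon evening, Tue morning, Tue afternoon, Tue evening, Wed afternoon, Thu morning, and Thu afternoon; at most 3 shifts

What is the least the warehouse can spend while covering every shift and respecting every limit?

€595

Wed evening can only be covered by Novak and Yilmaz, so that assignment is forced.
Thu evening can only be covered by Bakr and Cho, so that assignment is forced.
Picking the cheapest available picker for each shift independently would cost €525, but that ignores the shift limits.
An optimal schedule: Mon afternoon→Espinoza, Mon evening→Beaumont+Jensen, Tue morning→Jensen, Tue afternoon→Tran+Beaumont, Tue evening→Yilmaz+Espinoza, Wed morning→Espinoza, Wed afternoon→Tran, Wed evening→Yilmaz+Novak, Thu morning→Beaumont, Thu afternoon→Tran, Thu evening→Bakr+Cho, Fri morning→Yilmaz.
Total: 35 + 25 + 45 + 45 + 15 + 25 + 30 + 35 + 35 + 15 + 30 + 80 + 25 + 15 + 50 + 60 + 30 = €595.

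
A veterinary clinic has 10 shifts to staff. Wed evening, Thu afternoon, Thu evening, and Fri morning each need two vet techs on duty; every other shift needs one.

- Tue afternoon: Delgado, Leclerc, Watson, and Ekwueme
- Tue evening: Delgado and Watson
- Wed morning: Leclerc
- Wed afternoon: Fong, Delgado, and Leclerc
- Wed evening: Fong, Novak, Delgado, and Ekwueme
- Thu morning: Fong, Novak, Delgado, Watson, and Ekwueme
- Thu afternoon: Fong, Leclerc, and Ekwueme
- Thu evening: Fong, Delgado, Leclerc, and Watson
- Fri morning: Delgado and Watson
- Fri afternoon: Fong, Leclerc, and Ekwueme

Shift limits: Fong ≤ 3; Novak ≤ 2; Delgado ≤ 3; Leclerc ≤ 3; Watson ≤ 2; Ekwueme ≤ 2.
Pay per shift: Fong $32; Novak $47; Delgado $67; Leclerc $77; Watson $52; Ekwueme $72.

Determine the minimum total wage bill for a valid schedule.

Wed morning can only be covered by Leclerc, so that assignment is forced.
Fri morning can only be covered by Delgado and Watson, so that assignment is forced.
Picking the cheapest available vet tech for each shift independently would cost $663, but that ignores the shift limits.
An optimal schedule: Tue afternoon→Delgado, Tue evening→Watson, Wed morning→Leclerc, Wed afternoon→Fong, Wed evening→Novak+Ekwueme, Thu morning→Novak, Thu afternoon→Fong+Ekwueme, Thu evening→Delgado+Leclerc, Fri morning→Watson+Delgado, Fri afternoon→Fong.
Total: 67 + 52 + 77 + 32 + 47 + 72 + 47 + 32 + 72 + 67 + 77 + 52 + 67 + 32 = $793.

$793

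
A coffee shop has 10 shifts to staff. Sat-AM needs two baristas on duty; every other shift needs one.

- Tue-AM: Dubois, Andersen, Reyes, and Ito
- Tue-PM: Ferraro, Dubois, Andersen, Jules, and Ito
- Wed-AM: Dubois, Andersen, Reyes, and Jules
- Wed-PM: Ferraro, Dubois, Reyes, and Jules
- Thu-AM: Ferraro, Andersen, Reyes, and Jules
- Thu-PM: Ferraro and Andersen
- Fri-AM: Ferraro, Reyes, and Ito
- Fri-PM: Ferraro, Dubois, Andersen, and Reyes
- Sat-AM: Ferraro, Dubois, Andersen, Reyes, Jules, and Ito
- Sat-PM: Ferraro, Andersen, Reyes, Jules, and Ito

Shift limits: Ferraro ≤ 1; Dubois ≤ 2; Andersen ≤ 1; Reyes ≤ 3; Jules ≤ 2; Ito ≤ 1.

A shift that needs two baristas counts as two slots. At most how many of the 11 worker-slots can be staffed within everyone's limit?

Total capacity across all baristas is 1+2+1+3+2+1 = 10, and 11 slots are needed, so at most 10 can be filled.
An assignment achieving 10: Tue-AM→Dubois, Tue-PM→Jules, Wed-AM→Dubois, Wed-PM→Reyes, Thu-AM→Andersen, Thu-PM→Ferraro, Fri-AM→Reyes, Fri-PM→Reyes, Sat-AM→Ito, Sat-PM→Jules.
Loads: Ferraro 1/1, Dubois 2/2, Andersen 1/1, Reyes 3/3, Jules 2/2, Ito 1/1.

10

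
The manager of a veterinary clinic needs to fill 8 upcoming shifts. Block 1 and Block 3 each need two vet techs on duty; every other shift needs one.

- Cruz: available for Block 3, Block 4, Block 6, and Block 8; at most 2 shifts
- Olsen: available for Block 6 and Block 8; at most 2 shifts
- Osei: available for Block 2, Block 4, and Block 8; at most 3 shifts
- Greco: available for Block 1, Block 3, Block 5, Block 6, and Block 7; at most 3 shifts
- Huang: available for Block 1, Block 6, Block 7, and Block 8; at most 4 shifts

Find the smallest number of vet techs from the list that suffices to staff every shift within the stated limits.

4

10 slots to fill and no one can take more than 4, so at least ⌈10/4⌉ = 3 vet techs are needed.
Shifts {Block 1, Block 2, Block 3} need 5 slots, but among the vet techs available for them (Cruz, Osei, Greco, and Huang) any 3 together supply at most 4. So 3 vet techs are not enough.
Cruz, Osei, Greco, and Huang alone can cover everything: Block 1→Greco+Huang, Block 2→Osei, Block 3→Cruz+Greco, Block 4→Cruz, Block 5→Greco, Block 6→Huang, Block 7→Huang, Block 8→Osei.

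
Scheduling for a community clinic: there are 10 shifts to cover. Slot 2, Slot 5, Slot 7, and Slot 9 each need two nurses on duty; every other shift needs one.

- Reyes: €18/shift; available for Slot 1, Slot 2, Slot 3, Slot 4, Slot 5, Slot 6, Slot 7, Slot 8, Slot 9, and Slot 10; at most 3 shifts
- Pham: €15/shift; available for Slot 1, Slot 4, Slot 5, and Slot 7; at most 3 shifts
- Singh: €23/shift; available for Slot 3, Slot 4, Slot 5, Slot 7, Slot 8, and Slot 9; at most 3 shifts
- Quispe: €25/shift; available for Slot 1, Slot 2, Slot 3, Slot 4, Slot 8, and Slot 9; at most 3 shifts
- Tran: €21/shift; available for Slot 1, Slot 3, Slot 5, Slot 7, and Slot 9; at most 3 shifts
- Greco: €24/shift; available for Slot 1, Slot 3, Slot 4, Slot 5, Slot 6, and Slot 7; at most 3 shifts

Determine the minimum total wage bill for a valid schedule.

Slot 2 can only be covered by Reyes and Quispe, so that assignment is forced.
Slot 10 can only be covered by Reyes, so that assignment is forced.
Picking the cheapest available nurse for each shift independently would cost €250, but that ignores the shift limits.
An optimal schedule: Slot 1→Pham, Slot 2→Reyes+Quispe, Slot 3→Tran, Slot 4→Pham, Slot 5→Pham+Tran, Slot 6→Reyes, Slot 7→Singh+Greco, Slot 8→Singh, Slot 9→Tran+Singh, Slot 10→Reyes.
Total: 15 + 18 + 25 + 21 + 15 + 15 + 21 + 18 + 23 + 24 + 23 + 21 + 23 + 18 = €280.

€280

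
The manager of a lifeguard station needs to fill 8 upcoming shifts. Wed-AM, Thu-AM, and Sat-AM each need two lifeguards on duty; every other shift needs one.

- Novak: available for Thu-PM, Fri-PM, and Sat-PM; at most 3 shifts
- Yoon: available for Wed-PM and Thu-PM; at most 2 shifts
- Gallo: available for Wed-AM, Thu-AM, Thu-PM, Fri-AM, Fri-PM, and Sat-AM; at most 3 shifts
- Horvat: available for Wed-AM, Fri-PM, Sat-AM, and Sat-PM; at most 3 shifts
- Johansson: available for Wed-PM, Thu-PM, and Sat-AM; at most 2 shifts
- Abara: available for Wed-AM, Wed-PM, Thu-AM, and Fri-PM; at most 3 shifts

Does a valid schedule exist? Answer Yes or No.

Yes

Thu-AM can only be covered by Gallo and Abara, so that assignment is forced.
Fri-AM can only be covered by Gallo, so that assignment is forced.
One valid schedule: Wed-AM→Gallo+Horvat, Wed-PM→Yoon, Thu-AM→Gallo+Abara, Thu-PM→Novak, Fri-AM→Gallo, Fri-PM→Novak, Sat-AM→Horvat+Johansson, Sat-PM→Novak.
Loads: Novak 3/3, Yoon 1/2, Gallo 3/3, Horvat 2/3, Johansson 1/2, Abara 1/3 — all within limits.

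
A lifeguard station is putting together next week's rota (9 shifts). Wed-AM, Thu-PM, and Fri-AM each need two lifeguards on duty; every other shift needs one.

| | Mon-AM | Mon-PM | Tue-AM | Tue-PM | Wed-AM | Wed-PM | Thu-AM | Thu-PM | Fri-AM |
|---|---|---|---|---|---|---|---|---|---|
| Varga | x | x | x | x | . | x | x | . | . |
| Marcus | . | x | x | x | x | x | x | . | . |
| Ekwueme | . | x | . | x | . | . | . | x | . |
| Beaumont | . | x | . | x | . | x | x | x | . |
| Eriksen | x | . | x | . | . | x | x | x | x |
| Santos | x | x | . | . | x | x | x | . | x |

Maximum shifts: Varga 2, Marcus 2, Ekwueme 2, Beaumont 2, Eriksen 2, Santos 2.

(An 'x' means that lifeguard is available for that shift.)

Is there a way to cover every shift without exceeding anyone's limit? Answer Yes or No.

Yes

Wed-AM can only be covered by Marcus and Santos, so that assignment is forced.
Fri-AM can only be covered by Eriksen and Santos, so that assignment is forced.
One valid schedule: Mon-AM→Varga, Mon-PM→Ekwueme, Tue-AM→Varga, Tue-PM→Marcus, Wed-AM→Marcus+Santos, Wed-PM→Beaumont, Thu-AM→Eriksen, Thu-PM→Ekwueme+Beaumont, Fri-AM→Eriksen+Santos.
Loads: Varga 2/2, Marcus 2/2, Ekwueme 2/2, Beaumont 2/2, Eriksen 2/2, Santos 2/2 — all within limits.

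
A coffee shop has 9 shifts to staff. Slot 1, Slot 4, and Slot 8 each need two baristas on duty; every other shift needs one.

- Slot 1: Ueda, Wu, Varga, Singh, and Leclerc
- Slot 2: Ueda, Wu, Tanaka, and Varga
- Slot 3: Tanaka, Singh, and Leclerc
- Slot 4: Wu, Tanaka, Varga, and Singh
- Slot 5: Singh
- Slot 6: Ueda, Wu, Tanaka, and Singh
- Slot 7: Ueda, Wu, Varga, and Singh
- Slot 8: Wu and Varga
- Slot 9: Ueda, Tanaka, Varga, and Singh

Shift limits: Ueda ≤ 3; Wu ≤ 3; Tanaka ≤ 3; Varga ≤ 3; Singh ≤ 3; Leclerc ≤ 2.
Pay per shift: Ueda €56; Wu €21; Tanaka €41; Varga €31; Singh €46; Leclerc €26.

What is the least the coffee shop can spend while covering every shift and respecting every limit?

Slot 5 can only be covered by Singh, so that assignment is forced.
Slot 8 can only be covered by Wu and Varga, so that assignment is forced.
Picking the cheapest available barista for each shift independently would cost €317, but that ignores the shift limits.
An optimal schedule: Slot 1→Leclerc+Varga, Slot 2→Wu, Slot 3→Leclerc, Slot 4→Varga+Tanaka, Slot 5→Singh, Slot 6→Tanaka, Slot 7→Wu, Slot 8→Wu+Varga, Slot 9→Tanaka.
Total: 26 + 31 + 21 + 26 + 31 + 41 + 46 + 41 + 21 + 21 + 31 + 41 = €377.

€377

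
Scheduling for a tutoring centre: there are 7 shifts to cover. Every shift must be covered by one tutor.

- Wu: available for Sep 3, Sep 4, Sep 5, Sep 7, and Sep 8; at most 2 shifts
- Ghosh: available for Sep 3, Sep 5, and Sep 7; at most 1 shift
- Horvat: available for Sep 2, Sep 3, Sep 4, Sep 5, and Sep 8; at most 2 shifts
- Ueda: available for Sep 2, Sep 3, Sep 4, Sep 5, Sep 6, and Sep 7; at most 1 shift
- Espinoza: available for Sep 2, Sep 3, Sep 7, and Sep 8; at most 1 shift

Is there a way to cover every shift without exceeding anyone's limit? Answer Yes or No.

Sep 6 can only be covered by Ueda, so that assignment is forced.
One valid schedule: Sep 2→Horvat, Sep 3→Horvat, Sep 4→Wu, Sep 5→Ghosh, Sep 6→Ueda, Sep 7→Espinoza, Sep 8→Wu.
Loads: Wu 2/2, Ghosh 1/1, Horvat 2/2, Ueda 1/1, Espinoza 1/1 — all within limits.

Yes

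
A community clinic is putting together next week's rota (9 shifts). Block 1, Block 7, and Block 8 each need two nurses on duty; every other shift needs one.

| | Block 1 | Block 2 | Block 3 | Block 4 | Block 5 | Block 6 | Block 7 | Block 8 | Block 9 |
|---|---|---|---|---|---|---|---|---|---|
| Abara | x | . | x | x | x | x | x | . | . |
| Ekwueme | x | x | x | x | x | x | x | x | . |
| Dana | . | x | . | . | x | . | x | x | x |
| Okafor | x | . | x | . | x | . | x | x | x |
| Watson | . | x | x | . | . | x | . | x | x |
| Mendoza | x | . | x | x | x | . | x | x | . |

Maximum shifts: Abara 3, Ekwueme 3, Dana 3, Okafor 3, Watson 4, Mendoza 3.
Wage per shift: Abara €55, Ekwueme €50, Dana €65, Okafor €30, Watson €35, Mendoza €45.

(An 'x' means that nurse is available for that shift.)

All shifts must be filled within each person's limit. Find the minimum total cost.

Picking the cheapest available nurse for each shift independently would cost €420, but that ignores the shift limits.
An optimal schedule: Block 1→Okafor+Mendoza, Block 2→Watson, Block 3→Watson, Block 4→Mendoza, Block 5→Okafor, Block 6→Watson, Block 7→Mendoza+Ekwueme, Block 8→Watson+Ekwueme, Block 9→Okafor.
Total: 30 + 45 + 35 + 35 + 45 + 30 + 35 + 45 + 50 + 35 + 50 + 30 = €465.

€465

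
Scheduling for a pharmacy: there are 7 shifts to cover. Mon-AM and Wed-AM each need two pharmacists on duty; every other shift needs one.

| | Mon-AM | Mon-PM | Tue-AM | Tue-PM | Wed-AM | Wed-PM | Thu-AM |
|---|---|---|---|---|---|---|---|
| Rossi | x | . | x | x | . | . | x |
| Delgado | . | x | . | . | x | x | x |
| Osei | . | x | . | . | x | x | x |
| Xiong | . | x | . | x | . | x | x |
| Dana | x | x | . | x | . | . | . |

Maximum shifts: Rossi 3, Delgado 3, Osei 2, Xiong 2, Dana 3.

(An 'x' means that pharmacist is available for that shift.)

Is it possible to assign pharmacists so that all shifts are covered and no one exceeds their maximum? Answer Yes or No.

Mon-AM can only be covered by Rossi and Dana, so that assignment is forced.
Tue-AM can only be covered by Rossi, so that assignment is forced.
Wed-AM can only be covered by Delgado and Osei, so that assignment is forced.
One valid schedule: Mon-AM→Rossi+Dana, Mon-PM→Delgado, Tue-AM→Rossi, Tue-PM→Rossi, Wed-AM→Delgado+Osei, Wed-PM→Delgado, Thu-AM→Osei.
Loads: Rossi 3/3, Delgado 3/3, Osei 2/2, Xiong 0/2, Dana 1/3 — all within limits.

Yes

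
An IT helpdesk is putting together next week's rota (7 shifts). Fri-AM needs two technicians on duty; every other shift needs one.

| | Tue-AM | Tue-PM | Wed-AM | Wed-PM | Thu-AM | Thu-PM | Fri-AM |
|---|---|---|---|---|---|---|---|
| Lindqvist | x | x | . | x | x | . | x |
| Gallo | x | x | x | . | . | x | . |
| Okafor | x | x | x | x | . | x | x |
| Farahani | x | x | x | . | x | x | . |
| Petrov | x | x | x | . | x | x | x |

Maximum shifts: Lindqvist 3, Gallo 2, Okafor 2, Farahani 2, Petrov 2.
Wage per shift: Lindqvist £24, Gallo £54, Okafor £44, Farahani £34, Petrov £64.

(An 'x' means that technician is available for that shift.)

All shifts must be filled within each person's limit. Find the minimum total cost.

Picking the cheapest available technician for each shift independently would cost £232, but that ignores the shift limits.
An optimal schedule: Tue-AM→Okafor, Tue-PM→Gallo, Wed-AM→Farahani, Wed-PM→Lindqvist, Thu-AM→Lindqvist, Thu-PM→Farahani, Fri-AM→Lindqvist+Okafor.
Total: 44 + 54 + 34 + 24 + 24 + 34 + 24 + 44 = £282.

£282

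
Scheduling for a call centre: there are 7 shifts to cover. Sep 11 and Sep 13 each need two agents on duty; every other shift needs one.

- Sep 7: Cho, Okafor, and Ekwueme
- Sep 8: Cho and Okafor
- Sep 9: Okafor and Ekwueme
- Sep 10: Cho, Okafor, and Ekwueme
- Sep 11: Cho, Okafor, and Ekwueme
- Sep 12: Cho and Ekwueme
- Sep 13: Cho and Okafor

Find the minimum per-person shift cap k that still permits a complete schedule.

3

With 3 agents and 9 worker-slots to fill, someone must work at least ⌈9/3⌉ = 3 shifts, so k ≥ 3.
k = 3 works: Sep 7→Ekwueme, Sep 8→Cho, Sep 9→Okafor, Sep 10→Ekwueme, Sep 11→Okafor+Ekwueme, Sep 12→Cho, Sep 13→Cho+Okafor.
Loads: Cho 3, Okafor 3, Ekwueme 3 — all ≤ 3.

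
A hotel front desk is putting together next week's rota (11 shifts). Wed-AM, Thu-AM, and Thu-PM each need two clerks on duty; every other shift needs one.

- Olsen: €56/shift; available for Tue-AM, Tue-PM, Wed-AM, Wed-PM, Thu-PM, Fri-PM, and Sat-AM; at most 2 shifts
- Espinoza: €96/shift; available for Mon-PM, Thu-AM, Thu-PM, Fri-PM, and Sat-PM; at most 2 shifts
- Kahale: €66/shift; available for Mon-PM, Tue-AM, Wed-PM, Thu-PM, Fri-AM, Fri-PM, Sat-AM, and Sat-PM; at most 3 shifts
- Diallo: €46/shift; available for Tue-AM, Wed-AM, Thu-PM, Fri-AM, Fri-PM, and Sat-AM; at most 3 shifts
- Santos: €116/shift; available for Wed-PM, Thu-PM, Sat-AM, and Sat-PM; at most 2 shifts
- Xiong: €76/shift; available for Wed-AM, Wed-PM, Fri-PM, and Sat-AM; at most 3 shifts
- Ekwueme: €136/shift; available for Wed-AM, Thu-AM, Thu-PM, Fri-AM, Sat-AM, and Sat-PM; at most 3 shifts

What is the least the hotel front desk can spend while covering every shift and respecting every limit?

Tue-PM can only be covered by Olsen, so that assignment is forced.
Thu-AM can only be covered by Espinoza and Ekwueme, so that assignment is forced.
Picking the cheapest available clerk for each shift independently would cost €864, but that ignores the shift limits.
An optimal schedule: Mon-PM→Kahale, Tue-AM→Diallo, Tue-PM→Olsen, Wed-AM→Diallo+Xiong, Wed-PM→Olsen, Thu-AM→Espinoza+Ekwueme, Thu-PM→Kahale+Espinoza, Fri-AM→Diallo, Fri-PM→Xiong, Sat-AM→Xiong, Sat-PM→Kahale.
Total: 66 + 46 + 56 + 46 + 76 + 56 + 96 + 136 + 66 + 96 + 46 + 76 + 76 + 66 = €1004.

€1004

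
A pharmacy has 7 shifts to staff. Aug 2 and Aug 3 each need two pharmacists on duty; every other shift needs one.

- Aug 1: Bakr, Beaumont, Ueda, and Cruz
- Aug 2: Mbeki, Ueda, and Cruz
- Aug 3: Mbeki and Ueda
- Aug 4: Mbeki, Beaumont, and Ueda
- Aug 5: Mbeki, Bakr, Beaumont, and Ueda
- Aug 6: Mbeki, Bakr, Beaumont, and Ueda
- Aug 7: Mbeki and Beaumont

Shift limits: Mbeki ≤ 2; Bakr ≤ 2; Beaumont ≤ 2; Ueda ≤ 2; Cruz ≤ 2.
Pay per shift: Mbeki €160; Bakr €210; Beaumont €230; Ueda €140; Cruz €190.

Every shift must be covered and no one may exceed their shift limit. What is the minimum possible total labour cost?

Aug 3 can only be covered by Mbeki and Ueda, so that assignment is forced.
Picking the cheapest available pharmacist for each shift independently would cost €1320, but that ignores the shift limits.
An optimal schedule: Aug 1→Cruz, Aug 2→Ueda+Cruz, Aug 3→Ueda+Mbeki, Aug 4→Beaumont, Aug 5→Bakr, Aug 6→Bakr, Aug 7→Mbeki.
Total: 190 + 140 + 190 + 140 + 160 + 230 + 210 + 210 + 160 = €1630.

€1630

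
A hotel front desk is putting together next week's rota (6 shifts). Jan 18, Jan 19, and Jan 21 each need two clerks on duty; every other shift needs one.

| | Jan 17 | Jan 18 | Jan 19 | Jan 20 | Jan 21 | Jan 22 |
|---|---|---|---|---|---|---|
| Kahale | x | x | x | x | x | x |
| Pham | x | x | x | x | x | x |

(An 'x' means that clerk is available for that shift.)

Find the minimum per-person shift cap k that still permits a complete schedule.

With 2 clerks and 9 worker-slots to fill, someone must work at least ⌈9/2⌉ = 5 shifts, so k ≥ 5.
k = 5 works: Jan 17→Kahale, Jan 18→Kahale+Pham, Jan 19→Kahale+Pham, Jan 20→Kahale, Jan 21→Kahale+Pham, Jan 22→Pham.
Loads: Kahale 5, Pham 4 — all ≤ 5.

5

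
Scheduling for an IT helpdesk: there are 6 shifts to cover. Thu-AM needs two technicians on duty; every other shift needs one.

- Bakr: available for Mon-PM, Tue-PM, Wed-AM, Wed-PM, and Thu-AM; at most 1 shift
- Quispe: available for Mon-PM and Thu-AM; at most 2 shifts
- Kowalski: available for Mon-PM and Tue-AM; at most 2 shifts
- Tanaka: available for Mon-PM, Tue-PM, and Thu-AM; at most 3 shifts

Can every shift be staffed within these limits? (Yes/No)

No

Total capacity is 8 and 7 slots are needed, so capacity alone doesn't rule it out.
Shifts {Wed-AM, Wed-PM} need 2 worker-slots in total, but the technicians available for any of those shifts (Bakr) can supply at most 1 among them. So no valid schedule exists.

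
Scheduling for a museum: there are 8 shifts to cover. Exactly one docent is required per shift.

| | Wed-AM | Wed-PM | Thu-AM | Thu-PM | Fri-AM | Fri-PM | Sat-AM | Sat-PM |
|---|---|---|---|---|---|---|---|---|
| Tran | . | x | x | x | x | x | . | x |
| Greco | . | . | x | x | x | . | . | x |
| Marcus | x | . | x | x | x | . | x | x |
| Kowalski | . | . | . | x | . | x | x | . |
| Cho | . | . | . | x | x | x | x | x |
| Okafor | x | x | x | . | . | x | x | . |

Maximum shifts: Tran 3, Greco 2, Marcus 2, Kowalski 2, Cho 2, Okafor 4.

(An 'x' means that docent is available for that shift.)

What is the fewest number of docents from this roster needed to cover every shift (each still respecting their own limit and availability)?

3

8 slots to fill and no one can take more than 4, so at least ⌈8/4⌉ = 2 docents are needed.
Any 2 docents together have capacity at most 4+3 = 7 < 8 slots, so 2 can never suffice.
Tran, Greco, and Okafor alone can cover everything: Wed-AM→Okafor, Wed-PM→Tran, Thu-AM→Greco, Thu-PM→Tran, Fri-AM→Tran, Fri-PM→Okafor, Sat-AM→Okafor, Sat-PM→Greco.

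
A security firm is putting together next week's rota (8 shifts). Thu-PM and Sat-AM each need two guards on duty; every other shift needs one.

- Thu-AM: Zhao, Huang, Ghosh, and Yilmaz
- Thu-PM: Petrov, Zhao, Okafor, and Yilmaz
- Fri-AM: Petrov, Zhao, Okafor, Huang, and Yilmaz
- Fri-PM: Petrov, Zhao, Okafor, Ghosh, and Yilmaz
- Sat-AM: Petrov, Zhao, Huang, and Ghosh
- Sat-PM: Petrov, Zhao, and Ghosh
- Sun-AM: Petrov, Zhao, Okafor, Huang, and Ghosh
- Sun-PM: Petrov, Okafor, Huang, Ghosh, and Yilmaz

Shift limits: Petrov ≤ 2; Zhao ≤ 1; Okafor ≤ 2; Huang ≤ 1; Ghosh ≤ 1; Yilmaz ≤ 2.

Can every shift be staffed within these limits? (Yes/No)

No

Total capacity is 2+1+2+1+1+2 = 9 but 10 worker-slots are needed — infeasible.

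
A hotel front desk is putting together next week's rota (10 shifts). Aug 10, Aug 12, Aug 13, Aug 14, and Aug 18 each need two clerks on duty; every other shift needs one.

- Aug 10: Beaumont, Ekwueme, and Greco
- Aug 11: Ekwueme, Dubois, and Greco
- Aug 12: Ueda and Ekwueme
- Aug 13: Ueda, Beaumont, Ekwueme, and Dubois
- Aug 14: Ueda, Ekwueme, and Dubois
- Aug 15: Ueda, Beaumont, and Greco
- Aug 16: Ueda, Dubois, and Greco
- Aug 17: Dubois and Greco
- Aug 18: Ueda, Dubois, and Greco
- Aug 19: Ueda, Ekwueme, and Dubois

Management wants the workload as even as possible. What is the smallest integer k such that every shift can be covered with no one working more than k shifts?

3

With 5 clerks and 15 worker-slots to fill, someone must work at least ⌈15/5⌉ = 3 shifts, so k ≥ 3.
k = 3 works: Aug 10→Beaumont+Ekwueme, Aug 11→Greco, Aug 12→Ueda+Ekwueme, Aug 13→Beaumont+Dubois, Aug 14→Ueda+Ekwueme, Aug 15→Beaumont, Aug 16→Greco, Aug 17→Dubois, Aug 18→Ueda+Greco, Aug 19→Dubois.
Loads: Ueda 3, Beaumont 3, Ekwueme 3, Dubois 3, Greco 3 — all ≤ 3.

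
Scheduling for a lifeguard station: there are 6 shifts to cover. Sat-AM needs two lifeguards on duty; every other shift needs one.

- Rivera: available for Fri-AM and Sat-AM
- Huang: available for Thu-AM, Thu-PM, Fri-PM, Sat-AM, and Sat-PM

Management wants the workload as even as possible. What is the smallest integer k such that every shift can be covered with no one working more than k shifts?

With 2 lifeguards and 7 worker-slots to fill, someone must work at least ⌈7/2⌉ = 4 shifts, so k ≥ 4.
k = 4 fails: Shifts {Thu-AM, Thu-PM, Fri-PM, Sat-AM, Sat-PM} need 6 worker-slots in total, but the lifeguards available for any of those shifts (Rivera and Huang) can supply at most 5 among them. So no valid schedule exists.
k = 5 works: Thu-AM→Huang, Thu-PM→Huang, Fri-AM→Rivera, Fri-PM→Huang, Sat-AM→Rivera+Huang, Sat-PM→Huang.
Loads: Rivera 2, Huang 5 — all ≤ 5.

5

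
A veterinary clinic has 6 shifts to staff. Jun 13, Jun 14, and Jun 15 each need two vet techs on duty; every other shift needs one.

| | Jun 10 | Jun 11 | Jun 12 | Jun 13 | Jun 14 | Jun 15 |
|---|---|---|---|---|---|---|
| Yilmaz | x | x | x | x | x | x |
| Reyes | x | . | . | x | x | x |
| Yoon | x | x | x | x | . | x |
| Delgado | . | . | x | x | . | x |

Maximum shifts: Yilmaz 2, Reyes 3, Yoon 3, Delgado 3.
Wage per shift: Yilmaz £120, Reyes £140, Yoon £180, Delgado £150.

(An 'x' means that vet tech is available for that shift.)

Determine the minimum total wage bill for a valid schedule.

Jun 14 can only be covered by Yilmaz and Reyes, so that assignment is forced.
Picking the cheapest available vet tech for each shift independently would cost £1140, but that ignores the shift limits.
An optimal schedule: Jun 10→Reyes, Jun 11→Yilmaz, Jun 12→Delgado, Jun 13→Reyes+Delgado, Jun 14→Yilmaz+Reyes, Jun 15→Delgado+Yoon.
Total: 140 + 120 + 150 + 140 + 150 + 120 + 140 + 150 + 180 = £1290.

£1290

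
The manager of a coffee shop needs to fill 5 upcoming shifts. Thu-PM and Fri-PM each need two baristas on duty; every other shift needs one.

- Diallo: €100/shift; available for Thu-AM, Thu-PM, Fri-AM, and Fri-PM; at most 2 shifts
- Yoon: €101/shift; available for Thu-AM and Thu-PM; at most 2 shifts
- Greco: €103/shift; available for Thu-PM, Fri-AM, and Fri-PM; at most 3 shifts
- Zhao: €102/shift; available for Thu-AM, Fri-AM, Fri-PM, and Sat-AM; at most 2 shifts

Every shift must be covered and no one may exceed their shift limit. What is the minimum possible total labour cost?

Sat-AM can only be covered by Zhao, so that assignment is forced.
Picking the cheapest available barista for each shift independently would cost €705, but that ignores the shift limits.
An optimal schedule: Thu-AM→Yoon, Thu-PM→Diallo+Yoon, Fri-AM→Diallo, Fri-PM→Zhao+Greco, Sat-AM→Zhao.
Total: 101 + 100 + 101 + 100 + 102 + 103 + 102 = €709.

€709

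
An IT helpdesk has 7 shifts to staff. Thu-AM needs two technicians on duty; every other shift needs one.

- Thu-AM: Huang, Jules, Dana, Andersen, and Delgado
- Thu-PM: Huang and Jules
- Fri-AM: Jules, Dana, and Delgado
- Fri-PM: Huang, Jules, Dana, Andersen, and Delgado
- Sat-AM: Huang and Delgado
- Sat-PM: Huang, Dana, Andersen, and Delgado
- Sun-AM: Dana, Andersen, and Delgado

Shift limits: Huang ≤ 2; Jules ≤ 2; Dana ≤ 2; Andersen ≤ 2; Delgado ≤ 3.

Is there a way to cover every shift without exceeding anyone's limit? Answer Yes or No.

Yes

One valid schedule: Thu-AM→Andersen+Delgado, Thu-PM→Huang, Fri-AM→Jules, Fri-PM→Jules, Sat-AM→Huang, Sat-PM→Dana, Sun-AM→Dana.
Loads: Huang 2/2, Jules 2/2, Dana 2/2, Andersen 1/2, Delgado 1/3 — all within limits.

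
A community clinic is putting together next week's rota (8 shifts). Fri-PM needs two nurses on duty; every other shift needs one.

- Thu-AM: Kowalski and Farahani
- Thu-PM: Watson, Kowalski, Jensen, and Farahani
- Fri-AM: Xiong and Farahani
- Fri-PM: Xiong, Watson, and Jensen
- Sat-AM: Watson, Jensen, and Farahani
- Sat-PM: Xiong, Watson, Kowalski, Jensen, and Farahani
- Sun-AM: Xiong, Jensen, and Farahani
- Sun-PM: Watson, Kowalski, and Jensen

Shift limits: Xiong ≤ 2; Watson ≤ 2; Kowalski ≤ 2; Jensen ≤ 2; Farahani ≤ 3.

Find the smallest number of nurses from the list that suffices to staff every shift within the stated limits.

9 slots to fill and no one can take more than 3, so at least ⌈9/3⌉ = 3 nurses are needed.
Any 3 nurses together have capacity at most 3+2+2 = 7 < 9 slots, so 3 can never suffice.
Xiong, Watson, Kowalski, and Farahani alone can cover everything: Thu-AM→Kowalski, Thu-PM→Farahani, Fri-AM→Xiong, Fri-PM→Xiong+Watson, Sat-AM→Watson, Sat-PM→Farahani, Sun-AM→Farahani, Sun-PM→Kowalski.

4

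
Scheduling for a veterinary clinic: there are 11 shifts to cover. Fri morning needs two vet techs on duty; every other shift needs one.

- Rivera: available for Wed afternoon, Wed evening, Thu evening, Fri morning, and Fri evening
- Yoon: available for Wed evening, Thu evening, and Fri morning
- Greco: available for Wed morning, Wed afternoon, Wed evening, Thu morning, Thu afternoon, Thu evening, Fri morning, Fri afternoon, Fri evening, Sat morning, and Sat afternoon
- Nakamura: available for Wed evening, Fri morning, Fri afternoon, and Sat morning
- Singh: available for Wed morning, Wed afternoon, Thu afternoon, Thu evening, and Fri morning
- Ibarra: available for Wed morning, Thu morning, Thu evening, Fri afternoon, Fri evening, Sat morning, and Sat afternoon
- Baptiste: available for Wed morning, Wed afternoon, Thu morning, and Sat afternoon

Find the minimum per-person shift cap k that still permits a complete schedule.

2

With 7 vet techs and 12 worker-slots to fill, someone must work at least ⌈12/7⌉ = 2 shifts, so k ≥ 2.
k = 2 works: Wed morning→Singh, Wed afternoon→Rivera, Wed evening→Yoon, Thu morning→Greco, Thu afternoon→Greco, Thu evening→Ibarra, Fri morning→Yoon+Singh, Fri afternoon→Nakamura, Fri evening→Rivera, Sat morning→Nakamura, Sat afternoon→Ibarra.
Loads: Rivera 2, Yoon 2, Greco 2, Nakamura 2, Singh 2, Ibarra 2, Baptiste 0 — all ≤ 2.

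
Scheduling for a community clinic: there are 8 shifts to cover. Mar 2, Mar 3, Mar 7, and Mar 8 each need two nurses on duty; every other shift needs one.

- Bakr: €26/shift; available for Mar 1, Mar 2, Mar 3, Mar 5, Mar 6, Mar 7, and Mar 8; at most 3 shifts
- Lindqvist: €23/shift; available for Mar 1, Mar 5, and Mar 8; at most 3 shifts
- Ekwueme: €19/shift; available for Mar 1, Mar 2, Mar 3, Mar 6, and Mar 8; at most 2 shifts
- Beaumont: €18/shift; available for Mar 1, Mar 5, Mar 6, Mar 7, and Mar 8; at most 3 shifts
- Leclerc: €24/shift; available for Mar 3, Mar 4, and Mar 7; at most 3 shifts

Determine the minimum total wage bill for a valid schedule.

Mar 2 can only be covered by Bakr and Ekwueme, so that assignment is forced.
Mar 4 can only be covered by Leclerc, so that assignment is forced.
Picking the cheapest available nurse for each shift independently would cost €245, but that ignores the shift limits.
An optimal schedule: Mar 1→Lindqvist, Mar 2→Ekwueme+Bakr, Mar 3→Ekwueme+Leclerc, Mar 4→Leclerc, Mar 5→Lindqvist, Mar 6→Beaumont, Mar 7→Beaumont+Leclerc, Mar 8→Beaumont+Lindqvist.
Total: 23 + 19 + 26 + 19 + 24 + 24 + 23 + 18 + 18 + 24 + 18 + 23 = €259.

€259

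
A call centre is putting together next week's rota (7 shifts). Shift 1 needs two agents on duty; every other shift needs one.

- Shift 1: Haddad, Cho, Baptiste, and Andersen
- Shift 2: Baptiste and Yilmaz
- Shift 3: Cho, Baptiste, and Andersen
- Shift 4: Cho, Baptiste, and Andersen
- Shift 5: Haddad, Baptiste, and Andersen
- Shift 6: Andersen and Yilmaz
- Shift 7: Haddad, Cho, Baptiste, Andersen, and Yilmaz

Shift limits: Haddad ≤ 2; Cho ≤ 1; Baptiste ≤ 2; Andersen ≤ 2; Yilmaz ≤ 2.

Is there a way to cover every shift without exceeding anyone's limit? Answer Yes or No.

One valid schedule: Shift 1→Haddad+Andersen, Shift 2→Baptiste, Shift 3→Cho, Shift 4→Baptiste, Shift 5→Haddad, Shift 6→Andersen, Shift 7→Yilmaz.
Loads: Haddad 2/2, Cho 1/1, Baptiste 2/2, Andersen 2/2, Yilmaz 1/2 — all within limits.

Yes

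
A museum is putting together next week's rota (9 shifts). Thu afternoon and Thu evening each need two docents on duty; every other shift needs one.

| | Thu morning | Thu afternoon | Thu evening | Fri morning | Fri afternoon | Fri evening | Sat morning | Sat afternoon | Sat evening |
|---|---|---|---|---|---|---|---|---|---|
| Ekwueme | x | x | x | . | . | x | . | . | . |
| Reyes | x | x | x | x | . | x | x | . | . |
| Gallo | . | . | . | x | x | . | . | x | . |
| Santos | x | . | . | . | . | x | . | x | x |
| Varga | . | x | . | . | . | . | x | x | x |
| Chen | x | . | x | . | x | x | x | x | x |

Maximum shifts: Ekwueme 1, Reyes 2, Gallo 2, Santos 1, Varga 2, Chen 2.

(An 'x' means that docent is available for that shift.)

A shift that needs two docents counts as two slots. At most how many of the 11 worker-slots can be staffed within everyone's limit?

Total capacity across all docents is 1+2+2+1+2+2 = 10, and 11 slots are needed, so at most 10 can be filled.
An assignment achieving 10: Thu morning→Santos, Thu afternoon→Ekwueme+Reyes, Thu evening→Chen, Fri morning→Reyes, Fri afternoon→Gallo, Fri evening→Chen, Sat morning→Varga, Sat afternoon→Gallo, Sat evening→Varga.
Loads: Ekwueme 1/1, Reyes 2/2, Gallo 2/2, Santos 1/1, Varga 2/2, Chen 2/2.

10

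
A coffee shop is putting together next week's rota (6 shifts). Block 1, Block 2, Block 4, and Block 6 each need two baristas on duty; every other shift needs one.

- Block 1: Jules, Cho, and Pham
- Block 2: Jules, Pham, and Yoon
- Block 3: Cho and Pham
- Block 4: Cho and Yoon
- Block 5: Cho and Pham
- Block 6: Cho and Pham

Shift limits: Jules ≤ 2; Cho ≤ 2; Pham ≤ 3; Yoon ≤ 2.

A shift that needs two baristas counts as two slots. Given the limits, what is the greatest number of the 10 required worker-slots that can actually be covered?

9

Total capacity across all baristas is 2+2+3+2 = 9, and 10 slots are needed, so at most 9 can be filled.
An assignment achieving 9: Block 1→Jules+Pham, Block 2→Jules+Yoon, Block 3→Cho, Block 4→Cho+Yoon, Block 5→Pham, Block 6→Pham.
Loads: Jules 2/2, Cho 2/2, Pham 3/3, Yoon 2/2.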